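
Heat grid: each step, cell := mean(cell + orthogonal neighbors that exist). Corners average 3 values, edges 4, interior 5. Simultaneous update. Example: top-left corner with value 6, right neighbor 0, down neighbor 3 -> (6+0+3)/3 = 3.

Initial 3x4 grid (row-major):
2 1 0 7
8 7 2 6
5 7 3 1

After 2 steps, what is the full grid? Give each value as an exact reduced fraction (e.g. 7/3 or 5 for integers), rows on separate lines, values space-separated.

After step 1:
  11/3 5/2 5/2 13/3
  11/2 5 18/5 4
  20/3 11/2 13/4 10/3
After step 2:
  35/9 41/12 97/30 65/18
  125/24 221/50 367/100 229/60
  53/9 245/48 941/240 127/36

Answer: 35/9 41/12 97/30 65/18
125/24 221/50 367/100 229/60
53/9 245/48 941/240 127/36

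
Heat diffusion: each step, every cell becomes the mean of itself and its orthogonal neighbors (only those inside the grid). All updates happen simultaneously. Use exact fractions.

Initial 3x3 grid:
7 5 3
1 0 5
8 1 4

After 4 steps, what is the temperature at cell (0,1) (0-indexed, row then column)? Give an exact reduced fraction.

Answer: 3099721/864000

Derivation:
Step 1: cell (0,1) = 15/4
Step 2: cell (0,1) = 889/240
Step 3: cell (0,1) = 52943/14400
Step 4: cell (0,1) = 3099721/864000
Full grid after step 4:
  475813/129600 3099721/864000 457513/129600
  760399/216000 155369/45000 45439/13500
  442063/129600 2849971/864000 423763/129600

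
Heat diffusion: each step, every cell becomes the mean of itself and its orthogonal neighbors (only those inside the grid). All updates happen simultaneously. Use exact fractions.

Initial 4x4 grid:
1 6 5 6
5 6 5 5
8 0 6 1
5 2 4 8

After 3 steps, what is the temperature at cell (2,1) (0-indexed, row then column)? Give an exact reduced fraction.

Answer: 8881/2000

Derivation:
Step 1: cell (2,1) = 22/5
Step 2: cell (2,1) = 77/20
Step 3: cell (2,1) = 8881/2000
Full grid after step 3:
  181/40 5707/1200 697/144 10949/2160
  461/100 4443/1000 28883/6000 6757/1440
  257/60 8881/2000 1261/300 1337/288
  3143/720 385/96 1259/288 2303/540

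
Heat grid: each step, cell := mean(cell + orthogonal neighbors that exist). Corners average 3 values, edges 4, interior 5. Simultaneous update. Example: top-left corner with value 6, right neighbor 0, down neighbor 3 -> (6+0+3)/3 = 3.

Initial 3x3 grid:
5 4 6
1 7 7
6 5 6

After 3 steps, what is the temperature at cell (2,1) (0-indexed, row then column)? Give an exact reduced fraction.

Step 1: cell (2,1) = 6
Step 2: cell (2,1) = 26/5
Step 3: cell (2,1) = 3269/600
Full grid after step 3:
  9773/2160 12451/2400 1481/270
  69031/14400 10199/2000 41953/7200
  1147/240 3269/600 2053/360

Answer: 3269/600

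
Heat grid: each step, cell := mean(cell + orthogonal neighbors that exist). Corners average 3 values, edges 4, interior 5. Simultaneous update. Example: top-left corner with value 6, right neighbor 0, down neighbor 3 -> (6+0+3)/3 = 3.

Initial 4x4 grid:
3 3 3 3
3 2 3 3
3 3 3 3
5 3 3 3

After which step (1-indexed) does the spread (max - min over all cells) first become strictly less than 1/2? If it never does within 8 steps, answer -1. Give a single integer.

Step 1: max=11/3, min=11/4, spread=11/12
Step 2: max=32/9, min=139/50, spread=349/450
Step 3: max=7183/2160, min=6833/2400, spread=10333/21600
  -> spread < 1/2 first at step 3
Step 4: max=211741/64800, min=69649/24000, spread=236887/648000
Step 5: max=6207511/1944000, min=6289961/2160000, spread=5465461/19440000
Step 6: max=36856181/11664000, min=63255187/21600000, spread=134919001/583200000
Step 7: max=5470429903/1749600000, min=571767827/194400000, spread=16225973/87480000
Step 8: max=163051170601/52488000000, min=17207150549/5832000000, spread=409340783/2624400000

Answer: 3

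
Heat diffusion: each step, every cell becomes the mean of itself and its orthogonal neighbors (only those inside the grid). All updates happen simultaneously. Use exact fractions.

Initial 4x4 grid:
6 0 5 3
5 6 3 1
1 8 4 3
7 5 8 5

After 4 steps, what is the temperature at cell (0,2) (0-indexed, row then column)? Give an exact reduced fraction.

Answer: 128687/36000

Derivation:
Step 1: cell (0,2) = 11/4
Step 2: cell (0,2) = 69/20
Step 3: cell (0,2) = 4109/1200
Step 4: cell (0,2) = 128687/36000
Full grid after step 4:
  53837/12960 426509/108000 128687/36000 7967/2400
  964993/216000 769243/180000 78751/20000 260519/72000
  1053377/216000 877829/180000 162541/36000 920501/216000
  339839/64800 279203/54000 271619/54000 303203/64800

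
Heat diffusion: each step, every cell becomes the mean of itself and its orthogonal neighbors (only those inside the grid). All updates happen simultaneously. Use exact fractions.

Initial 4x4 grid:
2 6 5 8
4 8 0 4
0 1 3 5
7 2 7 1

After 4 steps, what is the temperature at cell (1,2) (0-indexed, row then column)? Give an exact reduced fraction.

Step 1: cell (1,2) = 4
Step 2: cell (1,2) = 4
Step 3: cell (1,2) = 12227/3000
Step 4: cell (1,2) = 366851/90000
Full grid after step 4:
  14587/3600 75997/18000 239089/54000 5831/1296
  45043/12000 116381/30000 366851/90000 452243/108000
  123569/36000 17749/5000 165203/45000 413899/108000
  9107/2700 40933/12000 386929/108000 1478/405

Answer: 366851/90000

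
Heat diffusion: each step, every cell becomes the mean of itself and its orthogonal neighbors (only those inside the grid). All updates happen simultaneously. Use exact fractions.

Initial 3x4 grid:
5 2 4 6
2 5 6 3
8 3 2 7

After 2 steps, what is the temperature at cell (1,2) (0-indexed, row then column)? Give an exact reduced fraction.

Step 1: cell (1,2) = 4
Step 2: cell (1,2) = 221/50
Full grid after step 2:
  4 151/40 101/24 43/9
  239/60 211/50 221/50 107/24
  83/18 127/30 17/4 14/3

Answer: 221/50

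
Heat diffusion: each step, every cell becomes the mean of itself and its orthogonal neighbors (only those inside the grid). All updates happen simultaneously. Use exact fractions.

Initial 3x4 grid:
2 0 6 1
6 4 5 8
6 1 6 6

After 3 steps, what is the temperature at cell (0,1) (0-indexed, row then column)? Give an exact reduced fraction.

Answer: 2647/720

Derivation:
Step 1: cell (0,1) = 3
Step 2: cell (0,1) = 89/30
Step 3: cell (0,1) = 2647/720
Full grid after step 3:
  3611/1080 2647/720 79/20 283/60
  623/160 1533/400 5657/1200 707/144
  8717/2160 6439/1440 6863/1440 11743/2160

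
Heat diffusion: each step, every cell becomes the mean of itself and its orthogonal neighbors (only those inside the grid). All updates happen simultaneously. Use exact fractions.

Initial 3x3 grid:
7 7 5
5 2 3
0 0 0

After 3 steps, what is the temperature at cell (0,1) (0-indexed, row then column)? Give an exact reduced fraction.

Step 1: cell (0,1) = 21/4
Step 2: cell (0,1) = 1199/240
Step 3: cell (0,1) = 62293/14400
Full grid after step 3:
  9899/2160 62293/14400 2933/720
  8203/2400 6547/2000 6953/2400
  653/270 14209/7200 119/60

Answer: 62293/14400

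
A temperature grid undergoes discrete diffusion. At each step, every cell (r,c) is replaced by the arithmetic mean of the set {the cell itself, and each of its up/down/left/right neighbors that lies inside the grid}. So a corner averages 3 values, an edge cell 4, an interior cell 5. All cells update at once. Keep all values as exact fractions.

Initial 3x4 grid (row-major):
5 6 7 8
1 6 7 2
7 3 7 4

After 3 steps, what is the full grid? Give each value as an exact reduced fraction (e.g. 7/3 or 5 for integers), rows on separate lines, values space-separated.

Answer: 3497/720 409/75 10381/1800 12493/2160
69383/14400 30517/6000 11049/2000 26111/4800
9931/2160 9091/1800 9281/1800 11153/2160

Derivation:
After step 1:
  4 6 7 17/3
  19/4 23/5 29/5 21/4
  11/3 23/4 21/4 13/3
After step 2:
  59/12 27/5 367/60 215/36
  1021/240 269/50 279/50 421/80
  85/18 289/60 317/60 89/18
After step 3:
  3497/720 409/75 10381/1800 12493/2160
  69383/14400 30517/6000 11049/2000 26111/4800
  9931/2160 9091/1800 9281/1800 11153/2160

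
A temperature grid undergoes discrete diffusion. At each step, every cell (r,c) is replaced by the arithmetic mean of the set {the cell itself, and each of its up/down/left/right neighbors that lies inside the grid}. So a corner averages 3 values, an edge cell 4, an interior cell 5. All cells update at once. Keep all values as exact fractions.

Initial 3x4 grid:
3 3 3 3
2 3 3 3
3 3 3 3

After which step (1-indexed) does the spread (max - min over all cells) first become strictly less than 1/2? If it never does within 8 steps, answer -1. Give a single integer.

Step 1: max=3, min=8/3, spread=1/3
  -> spread < 1/2 first at step 1
Step 2: max=3, min=653/240, spread=67/240
Step 3: max=3, min=6043/2160, spread=437/2160
Step 4: max=2991/1000, min=2434469/864000, spread=29951/172800
Step 5: max=10046/3375, min=22112179/7776000, spread=206761/1555200
Step 6: max=16034329/5400000, min=8875004429/3110400000, spread=14430763/124416000
Step 7: max=1278347273/432000000, min=534764258311/186624000000, spread=139854109/1492992000
Step 8: max=114788771023/38880000000, min=32169848109749/11197440000000, spread=7114543559/89579520000

Answer: 1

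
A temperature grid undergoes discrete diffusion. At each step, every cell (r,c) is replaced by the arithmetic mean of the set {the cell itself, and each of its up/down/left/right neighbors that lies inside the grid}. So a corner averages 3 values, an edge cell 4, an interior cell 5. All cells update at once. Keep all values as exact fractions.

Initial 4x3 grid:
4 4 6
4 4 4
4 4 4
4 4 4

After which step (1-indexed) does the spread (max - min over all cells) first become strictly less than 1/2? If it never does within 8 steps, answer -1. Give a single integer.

Step 1: max=14/3, min=4, spread=2/3
Step 2: max=41/9, min=4, spread=5/9
Step 3: max=473/108, min=4, spread=41/108
  -> spread < 1/2 first at step 3
Step 4: max=56057/12960, min=4, spread=4217/12960
Step 5: max=3319549/777600, min=14479/3600, spread=38417/155520
Step 6: max=197824211/46656000, min=290597/72000, spread=1903471/9331200
Step 7: max=11798429089/2799360000, min=8755759/2160000, spread=18038617/111974400
Step 8: max=705114582851/167961600000, min=790526759/194400000, spread=883978523/6718464000

Answer: 3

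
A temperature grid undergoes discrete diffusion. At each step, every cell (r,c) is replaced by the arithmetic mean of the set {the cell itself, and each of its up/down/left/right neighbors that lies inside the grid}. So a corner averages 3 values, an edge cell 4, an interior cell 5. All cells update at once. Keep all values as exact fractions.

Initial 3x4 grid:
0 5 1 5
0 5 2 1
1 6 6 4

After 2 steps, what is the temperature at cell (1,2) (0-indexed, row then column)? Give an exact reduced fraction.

Answer: 347/100

Derivation:
Step 1: cell (1,2) = 3
Step 2: cell (1,2) = 347/100
Full grid after step 2:
  71/36 169/60 17/6 103/36
  91/40 307/100 347/100 3
  25/9 56/15 47/12 67/18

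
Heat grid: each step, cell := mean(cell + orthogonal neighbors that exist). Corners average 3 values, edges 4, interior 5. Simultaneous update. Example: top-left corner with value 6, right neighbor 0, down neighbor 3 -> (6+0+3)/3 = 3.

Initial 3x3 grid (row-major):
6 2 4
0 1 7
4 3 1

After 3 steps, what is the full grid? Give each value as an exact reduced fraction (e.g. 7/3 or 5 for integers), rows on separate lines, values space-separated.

After step 1:
  8/3 13/4 13/3
  11/4 13/5 13/4
  7/3 9/4 11/3
After step 2:
  26/9 257/80 65/18
  207/80 141/50 277/80
  22/9 217/80 55/18
After step 3:
  391/135 5013/1600 3703/1080
  12889/4800 2959/1000 15539/4800
  697/270 4413/1600 3323/1080

Answer: 391/135 5013/1600 3703/1080
12889/4800 2959/1000 15539/4800
697/270 4413/1600 3323/1080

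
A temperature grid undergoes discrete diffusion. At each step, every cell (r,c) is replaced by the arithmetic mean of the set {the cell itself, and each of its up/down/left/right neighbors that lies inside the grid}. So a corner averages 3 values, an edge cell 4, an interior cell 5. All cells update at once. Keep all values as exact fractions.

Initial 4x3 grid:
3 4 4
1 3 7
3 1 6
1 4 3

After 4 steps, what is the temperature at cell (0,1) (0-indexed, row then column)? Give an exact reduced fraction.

Answer: 1526159/432000

Derivation:
Step 1: cell (0,1) = 7/2
Step 2: cell (0,1) = 431/120
Step 3: cell (0,1) = 26101/7200
Step 4: cell (0,1) = 1526159/432000
Full grid after step 4:
  204241/64800 1526159/432000 42961/10800
  9883/3375 155479/45000 30931/8000
  37927/13500 381569/120000 803957/216000
  348827/129600 300247/96000 449977/129600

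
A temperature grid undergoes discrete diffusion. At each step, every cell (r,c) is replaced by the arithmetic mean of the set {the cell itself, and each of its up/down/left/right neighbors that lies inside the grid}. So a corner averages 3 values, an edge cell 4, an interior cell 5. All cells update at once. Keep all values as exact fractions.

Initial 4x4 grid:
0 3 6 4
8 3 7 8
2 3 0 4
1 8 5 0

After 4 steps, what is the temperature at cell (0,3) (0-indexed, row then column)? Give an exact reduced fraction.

Step 1: cell (0,3) = 6
Step 2: cell (0,3) = 67/12
Step 3: cell (0,3) = 3641/720
Step 4: cell (0,3) = 105563/21600
Full grid after step 4:
  244213/64800 17957/4320 3643/800 105563/21600
  163601/43200 708871/180000 17623/4000 65119/14400
  787189/216000 690241/180000 77309/20000 58111/14400
  238723/64800 195091/54000 4399/1200 78101/21600

Answer: 105563/21600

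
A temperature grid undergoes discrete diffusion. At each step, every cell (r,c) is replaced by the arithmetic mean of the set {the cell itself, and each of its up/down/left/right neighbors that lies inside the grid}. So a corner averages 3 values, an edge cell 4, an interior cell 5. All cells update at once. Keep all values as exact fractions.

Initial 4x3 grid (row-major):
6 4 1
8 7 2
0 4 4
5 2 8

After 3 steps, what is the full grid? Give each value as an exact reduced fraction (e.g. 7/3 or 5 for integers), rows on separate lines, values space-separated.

After step 1:
  6 9/2 7/3
  21/4 5 7/2
  17/4 17/5 9/2
  7/3 19/4 14/3
After step 2:
  21/4 107/24 31/9
  41/8 433/100 23/6
  457/120 219/50 241/60
  34/9 303/80 167/36
After step 3:
  89/18 31469/7200 845/216
  2777/600 3319/750 7031/1800
  7691/1800 8129/2000 7591/1800
  8189/2160 19901/4800 8959/2160

Answer: 89/18 31469/7200 845/216
2777/600 3319/750 7031/1800
7691/1800 8129/2000 7591/1800
8189/2160 19901/4800 8959/2160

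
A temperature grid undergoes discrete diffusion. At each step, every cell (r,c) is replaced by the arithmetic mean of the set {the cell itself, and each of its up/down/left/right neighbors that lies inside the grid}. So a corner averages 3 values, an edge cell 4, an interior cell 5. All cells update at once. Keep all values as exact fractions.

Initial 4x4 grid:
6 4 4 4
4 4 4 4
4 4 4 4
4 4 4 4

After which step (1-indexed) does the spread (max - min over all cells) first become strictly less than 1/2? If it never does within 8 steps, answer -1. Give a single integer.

Step 1: max=14/3, min=4, spread=2/3
Step 2: max=41/9, min=4, spread=5/9
Step 3: max=473/108, min=4, spread=41/108
  -> spread < 1/2 first at step 3
Step 4: max=14003/3240, min=4, spread=1043/3240
Step 5: max=414353/97200, min=4, spread=25553/97200
Step 6: max=12335459/2916000, min=36079/9000, spread=645863/2916000
Step 7: max=367561691/87480000, min=240971/60000, spread=16225973/87480000
Step 8: max=10975077983/2624400000, min=108701/27000, spread=409340783/2624400000

Answer: 3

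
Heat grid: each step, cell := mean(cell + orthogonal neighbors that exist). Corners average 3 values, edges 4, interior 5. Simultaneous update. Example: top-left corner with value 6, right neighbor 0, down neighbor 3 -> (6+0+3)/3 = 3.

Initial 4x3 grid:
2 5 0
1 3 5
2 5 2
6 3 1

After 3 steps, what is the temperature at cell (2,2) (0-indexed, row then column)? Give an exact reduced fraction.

Answer: 7421/2400

Derivation:
Step 1: cell (2,2) = 13/4
Step 2: cell (2,2) = 43/16
Step 3: cell (2,2) = 7421/2400
Full grid after step 3:
  761/270 6601/2400 6533/2160
  629/225 6203/2000 20603/7200
  11819/3600 1129/375 7421/2400
  1409/432 47531/14400 211/72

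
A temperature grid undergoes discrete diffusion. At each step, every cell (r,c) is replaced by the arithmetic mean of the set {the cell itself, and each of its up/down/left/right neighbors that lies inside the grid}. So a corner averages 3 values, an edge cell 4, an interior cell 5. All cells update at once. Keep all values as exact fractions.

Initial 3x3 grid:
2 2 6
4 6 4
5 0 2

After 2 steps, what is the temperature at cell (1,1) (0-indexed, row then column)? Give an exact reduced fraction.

Step 1: cell (1,1) = 16/5
Step 2: cell (1,1) = 96/25
Full grid after step 2:
  131/36 52/15 25/6
  787/240 96/25 137/40
  7/2 229/80 13/4

Answer: 96/25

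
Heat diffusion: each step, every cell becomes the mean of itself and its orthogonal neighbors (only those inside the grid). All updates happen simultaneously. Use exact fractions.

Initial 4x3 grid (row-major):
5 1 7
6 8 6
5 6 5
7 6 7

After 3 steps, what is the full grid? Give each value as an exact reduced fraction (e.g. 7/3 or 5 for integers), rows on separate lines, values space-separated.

After step 1:
  4 21/4 14/3
  6 27/5 13/2
  6 6 6
  6 13/2 6
After step 2:
  61/12 1159/240 197/36
  107/20 583/100 677/120
  6 299/50 49/8
  37/6 49/8 37/6
After step 3:
  407/80 76373/14400 11479/2160
  6679/1200 33157/6000 10381/1800
  7049/1200 1503/250 3587/600
  439/72 14663/2400 221/36

Answer: 407/80 76373/14400 11479/2160
6679/1200 33157/6000 10381/1800
7049/1200 1503/250 3587/600
439/72 14663/2400 221/36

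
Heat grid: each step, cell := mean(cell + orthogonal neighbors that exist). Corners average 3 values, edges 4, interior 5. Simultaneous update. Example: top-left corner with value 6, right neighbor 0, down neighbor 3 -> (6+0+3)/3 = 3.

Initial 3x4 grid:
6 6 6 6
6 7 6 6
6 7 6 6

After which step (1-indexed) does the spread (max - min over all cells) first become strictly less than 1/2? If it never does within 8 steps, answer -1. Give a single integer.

Step 1: max=13/2, min=6, spread=1/2
Step 2: max=1529/240, min=6, spread=89/240
  -> spread < 1/2 first at step 2
Step 3: max=854/135, min=1453/240, spread=587/2160
Step 4: max=817417/129600, min=14593/2400, spread=5879/25920
Step 5: max=48853553/7776000, min=20612/3375, spread=272701/1555200
Step 6: max=2923815967/466560000, min=79369247/12960000, spread=2660923/18662400
Step 7: max=175020129053/27993600000, min=530414797/86400000, spread=126629393/1119744000
Step 8: max=10483311199927/1679616000000, min=286926183307/46656000000, spread=1231748807/13436928000

Answer: 2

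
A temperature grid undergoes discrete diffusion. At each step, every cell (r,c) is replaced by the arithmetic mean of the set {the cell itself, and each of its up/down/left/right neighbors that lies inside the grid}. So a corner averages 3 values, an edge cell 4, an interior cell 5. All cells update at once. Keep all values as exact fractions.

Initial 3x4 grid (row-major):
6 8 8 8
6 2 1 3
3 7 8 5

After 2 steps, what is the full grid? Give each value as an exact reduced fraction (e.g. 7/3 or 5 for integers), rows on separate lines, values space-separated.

After step 1:
  20/3 6 25/4 19/3
  17/4 24/5 22/5 17/4
  16/3 5 21/4 16/3
After step 2:
  203/36 1423/240 1379/240 101/18
  421/80 489/100 499/100 1219/240
  175/36 1223/240 1199/240 89/18

Answer: 203/36 1423/240 1379/240 101/18
421/80 489/100 499/100 1219/240
175/36 1223/240 1199/240 89/18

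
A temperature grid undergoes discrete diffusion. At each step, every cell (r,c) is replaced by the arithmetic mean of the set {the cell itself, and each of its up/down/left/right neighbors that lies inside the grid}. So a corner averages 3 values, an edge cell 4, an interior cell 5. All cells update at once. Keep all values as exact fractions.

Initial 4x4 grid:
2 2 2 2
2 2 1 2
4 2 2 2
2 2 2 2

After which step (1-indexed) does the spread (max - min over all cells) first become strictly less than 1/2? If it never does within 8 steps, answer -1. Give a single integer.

Answer: 4

Derivation:
Step 1: max=8/3, min=7/4, spread=11/12
Step 2: max=151/60, min=89/50, spread=221/300
Step 3: max=1291/540, min=4433/2400, spread=11743/21600
Step 4: max=3709/1620, min=20029/10800, spread=14093/32400
  -> spread < 1/2 first at step 4
Step 5: max=54899/24300, min=612019/324000, spread=359903/972000
Step 6: max=4031969/1822500, min=18483397/9720000, spread=9061313/29160000
Step 7: max=956649781/437400000, min=561481213/291600000, spread=228855923/874800000
Step 8: max=2835573163/1312200000, min=16980697009/8748000000, spread=5769372233/26244000000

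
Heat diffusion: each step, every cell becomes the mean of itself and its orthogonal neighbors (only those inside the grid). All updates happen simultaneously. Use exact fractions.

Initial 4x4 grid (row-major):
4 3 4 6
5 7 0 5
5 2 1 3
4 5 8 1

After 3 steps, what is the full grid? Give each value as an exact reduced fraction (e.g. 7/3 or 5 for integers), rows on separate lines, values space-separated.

Answer: 188/45 9911/2400 9007/2400 2773/720
3467/800 478/125 7323/2000 1049/300
30427/7200 23953/6000 139/40 1013/300
1907/432 14741/3600 4447/1200 1253/360

Derivation:
After step 1:
  4 9/2 13/4 5
  21/4 17/5 17/5 7/2
  4 4 14/5 5/2
  14/3 19/4 15/4 4
After step 2:
  55/12 303/80 323/80 47/12
  333/80 411/100 327/100 18/5
  215/48 379/100 329/100 16/5
  161/36 103/24 153/40 41/12
After step 3:
  188/45 9911/2400 9007/2400 2773/720
  3467/800 478/125 7323/2000 1049/300
  30427/7200 23953/6000 139/40 1013/300
  1907/432 14741/3600 4447/1200 1253/360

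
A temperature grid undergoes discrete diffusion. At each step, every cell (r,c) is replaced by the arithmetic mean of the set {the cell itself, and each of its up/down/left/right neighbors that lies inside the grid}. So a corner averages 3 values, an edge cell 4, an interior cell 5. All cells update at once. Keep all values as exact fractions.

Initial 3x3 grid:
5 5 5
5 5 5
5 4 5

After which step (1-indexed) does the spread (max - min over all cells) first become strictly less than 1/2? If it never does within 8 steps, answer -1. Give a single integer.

Answer: 1

Derivation:
Step 1: max=5, min=14/3, spread=1/3
  -> spread < 1/2 first at step 1
Step 2: max=5, min=1133/240, spread=67/240
Step 3: max=993/200, min=10363/2160, spread=1807/10800
Step 4: max=26639/5400, min=4162037/864000, spread=33401/288000
Step 5: max=2656609/540000, min=37650067/7776000, spread=3025513/38880000
Step 6: max=141244051/28800000, min=15087073133/3110400000, spread=53531/995328
Step 7: max=38088883949/7776000000, min=907087074151/186624000000, spread=450953/11943936
Step 8: max=4564591389481/933120000000, min=54478296439397/11197440000000, spread=3799043/143327232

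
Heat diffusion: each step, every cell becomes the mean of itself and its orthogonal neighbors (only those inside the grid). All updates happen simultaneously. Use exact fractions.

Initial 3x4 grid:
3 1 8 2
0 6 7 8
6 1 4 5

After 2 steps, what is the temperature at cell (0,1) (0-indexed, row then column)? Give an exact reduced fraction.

Step 1: cell (0,1) = 9/2
Step 2: cell (0,1) = 10/3
Full grid after step 2:
  115/36 10/3 27/5 16/3
  125/48 221/50 477/100 713/120
  31/9 83/24 623/120 185/36

Answer: 10/3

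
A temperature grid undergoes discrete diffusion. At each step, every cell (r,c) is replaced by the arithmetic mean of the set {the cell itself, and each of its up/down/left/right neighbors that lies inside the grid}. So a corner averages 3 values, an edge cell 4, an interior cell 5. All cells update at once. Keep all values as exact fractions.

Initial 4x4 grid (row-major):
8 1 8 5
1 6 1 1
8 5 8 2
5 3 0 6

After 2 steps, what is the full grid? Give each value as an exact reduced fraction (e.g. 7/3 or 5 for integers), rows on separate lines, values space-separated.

Answer: 89/18 469/120 569/120 32/9
499/120 251/50 84/25 479/120
131/24 4 9/2 371/120
40/9 113/24 401/120 67/18

Derivation:
After step 1:
  10/3 23/4 15/4 14/3
  23/4 14/5 24/5 9/4
  19/4 6 16/5 17/4
  16/3 13/4 17/4 8/3
After step 2:
  89/18 469/120 569/120 32/9
  499/120 251/50 84/25 479/120
  131/24 4 9/2 371/120
  40/9 113/24 401/120 67/18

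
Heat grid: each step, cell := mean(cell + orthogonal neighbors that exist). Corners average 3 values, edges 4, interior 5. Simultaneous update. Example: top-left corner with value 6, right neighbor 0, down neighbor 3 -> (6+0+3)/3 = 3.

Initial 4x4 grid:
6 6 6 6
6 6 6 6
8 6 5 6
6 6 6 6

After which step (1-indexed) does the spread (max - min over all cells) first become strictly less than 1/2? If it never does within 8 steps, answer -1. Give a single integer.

Answer: 3

Derivation:
Step 1: max=20/3, min=23/4, spread=11/12
Step 2: max=97/15, min=35/6, spread=19/30
Step 3: max=13687/2160, min=14081/2400, spread=10141/21600
  -> spread < 1/2 first at step 3
Step 4: max=81089/12960, min=63613/10800, spread=23767/64800
Step 5: max=12083023/1944000, min=12781937/2160000, spread=5792797/19440000
Step 6: max=360381193/58320000, min=384759881/64800000, spread=140973001/583200000
Step 7: max=10767810847/1749600000, min=11577120881/1944000000, spread=3484020541/17496000000
Step 8: max=64394175701/10497600000, min=348170057093/58320000000, spread=86178271213/524880000000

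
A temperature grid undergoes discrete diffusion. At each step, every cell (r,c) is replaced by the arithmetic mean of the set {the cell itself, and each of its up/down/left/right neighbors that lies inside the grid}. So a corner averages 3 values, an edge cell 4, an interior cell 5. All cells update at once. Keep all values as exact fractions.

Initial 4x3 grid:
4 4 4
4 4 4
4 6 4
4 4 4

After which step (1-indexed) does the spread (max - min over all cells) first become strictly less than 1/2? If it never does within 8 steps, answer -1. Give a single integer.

Answer: 2

Derivation:
Step 1: max=9/2, min=4, spread=1/2
Step 2: max=223/50, min=4, spread=23/50
  -> spread < 1/2 first at step 2
Step 3: max=10411/2400, min=813/200, spread=131/480
Step 4: max=92951/21600, min=14791/3600, spread=841/4320
Step 5: max=37102051/8640000, min=2973373/720000, spread=56863/345600
Step 6: max=332574341/77760000, min=26909543/6480000, spread=386393/3110400
Step 7: max=132809723131/31104000000, min=10788358813/2592000000, spread=26795339/248832000
Step 8: max=7948775714129/1866240000000, min=649166149667/155520000000, spread=254051069/2985984000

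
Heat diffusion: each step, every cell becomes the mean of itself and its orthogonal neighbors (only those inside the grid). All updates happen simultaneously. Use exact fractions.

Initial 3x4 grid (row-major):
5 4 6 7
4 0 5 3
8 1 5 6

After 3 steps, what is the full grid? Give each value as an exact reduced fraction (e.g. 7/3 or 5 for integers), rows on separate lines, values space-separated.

After step 1:
  13/3 15/4 11/2 16/3
  17/4 14/5 19/5 21/4
  13/3 7/2 17/4 14/3
After step 2:
  37/9 983/240 1103/240 193/36
  943/240 181/50 108/25 381/80
  145/36 893/240 973/240 85/18
After step 3:
  4369/1080 29561/7200 33071/7200 5299/1080
  56477/14400 23623/6000 8541/2000 22999/4800
  1051/270 27761/7200 30271/7200 2437/540

Answer: 4369/1080 29561/7200 33071/7200 5299/1080
56477/14400 23623/6000 8541/2000 22999/4800
1051/270 27761/7200 30271/7200 2437/540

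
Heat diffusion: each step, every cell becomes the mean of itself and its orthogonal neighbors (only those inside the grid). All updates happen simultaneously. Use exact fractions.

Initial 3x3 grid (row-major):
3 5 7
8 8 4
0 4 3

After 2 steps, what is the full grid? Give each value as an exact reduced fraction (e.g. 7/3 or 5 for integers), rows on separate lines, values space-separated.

Answer: 95/18 1333/240 199/36
1193/240 511/100 203/40
25/6 1033/240 155/36

Derivation:
After step 1:
  16/3 23/4 16/3
  19/4 29/5 11/2
  4 15/4 11/3
After step 2:
  95/18 1333/240 199/36
  1193/240 511/100 203/40
  25/6 1033/240 155/36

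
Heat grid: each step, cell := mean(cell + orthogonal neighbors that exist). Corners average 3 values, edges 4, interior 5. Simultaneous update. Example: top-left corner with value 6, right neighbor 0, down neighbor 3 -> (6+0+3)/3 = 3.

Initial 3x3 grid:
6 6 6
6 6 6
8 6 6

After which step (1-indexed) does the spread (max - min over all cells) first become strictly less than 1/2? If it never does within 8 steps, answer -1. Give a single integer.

Answer: 3

Derivation:
Step 1: max=20/3, min=6, spread=2/3
Step 2: max=59/9, min=6, spread=5/9
Step 3: max=689/108, min=6, spread=41/108
  -> spread < 1/2 first at step 3
Step 4: max=41011/6480, min=1091/180, spread=347/1296
Step 5: max=2439737/388800, min=10957/1800, spread=2921/15552
Step 6: max=145796539/23328000, min=1321483/216000, spread=24611/186624
Step 7: max=8716802033/1399680000, min=29816741/4860000, spread=207329/2239488
Step 8: max=521914752451/83980800000, min=1594001599/259200000, spread=1746635/26873856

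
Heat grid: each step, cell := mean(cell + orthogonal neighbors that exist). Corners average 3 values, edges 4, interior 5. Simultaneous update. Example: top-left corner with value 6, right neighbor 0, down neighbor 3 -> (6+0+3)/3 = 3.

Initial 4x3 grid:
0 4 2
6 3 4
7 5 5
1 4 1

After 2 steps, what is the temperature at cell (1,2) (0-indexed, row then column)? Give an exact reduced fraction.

Step 1: cell (1,2) = 7/2
Step 2: cell (1,2) = 899/240
Full grid after step 2:
  115/36 799/240 109/36
  989/240 379/100 899/240
  351/80 409/100 923/240
  23/6 893/240 59/18

Answer: 899/240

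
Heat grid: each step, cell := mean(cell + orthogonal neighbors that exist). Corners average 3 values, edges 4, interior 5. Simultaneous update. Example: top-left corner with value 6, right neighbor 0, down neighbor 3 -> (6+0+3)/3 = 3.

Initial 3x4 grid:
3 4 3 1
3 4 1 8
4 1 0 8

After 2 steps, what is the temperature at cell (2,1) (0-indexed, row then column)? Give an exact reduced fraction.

Answer: 601/240

Derivation:
Step 1: cell (2,1) = 9/4
Step 2: cell (2,1) = 601/240
Full grid after step 2:
  31/9 701/240 259/80 43/12
  121/40 301/100 301/100 511/120
  101/36 601/240 797/240 37/9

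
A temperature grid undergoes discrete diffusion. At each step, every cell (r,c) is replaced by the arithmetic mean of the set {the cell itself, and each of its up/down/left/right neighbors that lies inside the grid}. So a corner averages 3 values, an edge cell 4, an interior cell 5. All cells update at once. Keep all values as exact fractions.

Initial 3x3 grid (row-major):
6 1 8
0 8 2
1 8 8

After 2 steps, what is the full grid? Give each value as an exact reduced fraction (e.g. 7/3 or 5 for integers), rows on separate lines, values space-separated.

Answer: 71/18 311/80 191/36
773/240 521/100 599/120
13/3 381/80 25/4

Derivation:
After step 1:
  7/3 23/4 11/3
  15/4 19/5 13/2
  3 25/4 6
After step 2:
  71/18 311/80 191/36
  773/240 521/100 599/120
  13/3 381/80 25/4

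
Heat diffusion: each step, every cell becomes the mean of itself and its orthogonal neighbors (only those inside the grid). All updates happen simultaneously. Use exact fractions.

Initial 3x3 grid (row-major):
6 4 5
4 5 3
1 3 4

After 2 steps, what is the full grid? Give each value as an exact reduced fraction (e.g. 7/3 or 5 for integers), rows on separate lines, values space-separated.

Answer: 41/9 131/30 53/12
227/60 203/50 923/240
119/36 261/80 65/18

Derivation:
After step 1:
  14/3 5 4
  4 19/5 17/4
  8/3 13/4 10/3
After step 2:
  41/9 131/30 53/12
  227/60 203/50 923/240
  119/36 261/80 65/18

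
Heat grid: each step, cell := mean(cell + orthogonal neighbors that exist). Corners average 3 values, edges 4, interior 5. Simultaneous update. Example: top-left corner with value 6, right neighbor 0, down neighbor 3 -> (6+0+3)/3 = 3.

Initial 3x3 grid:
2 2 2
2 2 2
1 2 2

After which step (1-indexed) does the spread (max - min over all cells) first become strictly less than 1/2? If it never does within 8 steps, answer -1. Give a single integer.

Step 1: max=2, min=5/3, spread=1/3
  -> spread < 1/2 first at step 1
Step 2: max=2, min=31/18, spread=5/18
Step 3: max=2, min=391/216, spread=41/216
Step 4: max=709/360, min=23789/12960, spread=347/2592
Step 5: max=7043/3600, min=1448263/777600, spread=2921/31104
Step 6: max=838517/432000, min=87483461/46656000, spread=24611/373248
Step 7: max=18783259/9720000, min=5279997967/2799360000, spread=207329/4478976
Step 8: max=997998401/518400000, min=317893247549/167961600000, spread=1746635/53747712

Answer: 1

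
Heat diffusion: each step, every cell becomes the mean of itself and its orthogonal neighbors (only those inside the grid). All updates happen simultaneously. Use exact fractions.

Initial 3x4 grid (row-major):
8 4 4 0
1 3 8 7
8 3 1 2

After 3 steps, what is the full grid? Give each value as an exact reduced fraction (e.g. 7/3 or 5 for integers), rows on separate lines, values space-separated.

After step 1:
  13/3 19/4 4 11/3
  5 19/5 23/5 17/4
  4 15/4 7/2 10/3
After step 2:
  169/36 1013/240 1021/240 143/36
  257/60 219/50 403/100 317/80
  17/4 301/80 911/240 133/36
After step 3:
  9503/2160 31589/7200 29659/7200 1097/270
  15847/3600 6203/1500 8169/2000 18791/4800
  2951/720 9713/2400 27509/7200 4123/1080

Answer: 9503/2160 31589/7200 29659/7200 1097/270
15847/3600 6203/1500 8169/2000 18791/4800
2951/720 9713/2400 27509/7200 4123/1080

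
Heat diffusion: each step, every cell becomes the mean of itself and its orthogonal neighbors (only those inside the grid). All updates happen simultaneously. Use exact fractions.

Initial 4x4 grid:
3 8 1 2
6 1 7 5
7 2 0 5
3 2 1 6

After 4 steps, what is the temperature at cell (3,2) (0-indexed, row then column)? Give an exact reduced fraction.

Step 1: cell (3,2) = 9/4
Step 2: cell (3,2) = 45/16
Step 3: cell (3,2) = 7069/2400
Step 4: cell (3,2) = 46091/14400
Full grid after step 4:
  27301/6480 891163/216000 806803/216000 123323/32400
  896083/216000 67573/18000 336167/90000 775543/216000
  261553/72000 52789/15000 24697/7500 50713/14400
  769/225 75461/24000 46091/14400 17611/5400

Answer: 46091/14400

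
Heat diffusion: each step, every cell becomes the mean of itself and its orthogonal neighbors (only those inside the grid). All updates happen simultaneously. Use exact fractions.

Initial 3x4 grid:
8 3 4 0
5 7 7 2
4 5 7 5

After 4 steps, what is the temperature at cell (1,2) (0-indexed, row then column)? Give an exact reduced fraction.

Step 1: cell (1,2) = 27/5
Step 2: cell (1,2) = 119/25
Step 3: cell (1,2) = 28579/6000
Step 4: cell (1,2) = 210367/45000
Full grid after step 4:
  10714/2025 534103/108000 17689/4000 86081/21600
  386207/72000 104227/20000 210367/45000 1858667/432000
  354973/64800 1147081/216000 1082581/216000 149909/32400

Answer: 210367/45000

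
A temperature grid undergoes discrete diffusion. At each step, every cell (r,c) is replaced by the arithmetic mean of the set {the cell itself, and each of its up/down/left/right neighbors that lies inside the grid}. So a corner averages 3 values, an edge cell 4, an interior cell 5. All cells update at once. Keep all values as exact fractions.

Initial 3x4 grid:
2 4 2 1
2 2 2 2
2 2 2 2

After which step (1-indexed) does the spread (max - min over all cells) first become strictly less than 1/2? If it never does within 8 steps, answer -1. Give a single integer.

Answer: 3

Derivation:
Step 1: max=8/3, min=5/3, spread=1
Step 2: max=589/240, min=89/48, spread=3/5
Step 3: max=5119/2160, min=277/144, spread=241/540
  -> spread < 1/2 first at step 3
Step 4: max=148189/64800, min=28237/14400, spread=8449/25920
Step 5: max=4384423/1944000, min=5131369/2592000, spread=428717/1555200
Step 6: max=129460201/58320000, min=311979211/155520000, spread=3989759/18662400
Step 7: max=3847160317/1749600000, min=699152587/345600000, spread=196928221/1119744000
Step 8: max=57212458457/26244000000, min=1141934015291/559872000000, spread=1886362363/13436928000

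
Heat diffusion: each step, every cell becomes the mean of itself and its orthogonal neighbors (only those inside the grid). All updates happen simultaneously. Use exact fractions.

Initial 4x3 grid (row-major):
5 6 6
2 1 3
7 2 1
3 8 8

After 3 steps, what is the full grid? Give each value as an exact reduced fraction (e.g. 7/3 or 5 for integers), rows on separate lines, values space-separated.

After step 1:
  13/3 9/2 5
  15/4 14/5 11/4
  7/2 19/5 7/2
  6 21/4 17/3
After step 2:
  151/36 499/120 49/12
  863/240 88/25 281/80
  341/80 377/100 943/240
  59/12 1243/240 173/36
After step 3:
  8603/2160 28721/7200 2821/720
  28031/7200 5567/1500 3009/800
  3309/800 24793/6000 28831/7200
  1723/360 67217/14400 5009/1080

Answer: 8603/2160 28721/7200 2821/720
28031/7200 5567/1500 3009/800
3309/800 24793/6000 28831/7200
1723/360 67217/14400 5009/1080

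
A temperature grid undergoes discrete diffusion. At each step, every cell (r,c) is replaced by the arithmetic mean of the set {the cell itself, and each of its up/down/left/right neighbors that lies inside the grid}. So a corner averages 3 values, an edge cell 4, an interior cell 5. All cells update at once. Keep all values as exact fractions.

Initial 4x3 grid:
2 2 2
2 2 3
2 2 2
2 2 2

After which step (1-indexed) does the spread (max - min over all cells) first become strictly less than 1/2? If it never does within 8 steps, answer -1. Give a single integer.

Step 1: max=7/3, min=2, spread=1/3
  -> spread < 1/2 first at step 1
Step 2: max=271/120, min=2, spread=31/120
Step 3: max=2371/1080, min=2, spread=211/1080
Step 4: max=232897/108000, min=3647/1800, spread=14077/108000
Step 5: max=2084407/972000, min=219683/108000, spread=5363/48600
Step 6: max=62060809/29160000, min=122869/60000, spread=93859/1166400
Step 7: max=3709474481/1749600000, min=199736467/97200000, spread=4568723/69984000
Step 8: max=221732435629/104976000000, min=6013618889/2916000000, spread=8387449/167961600

Answer: 1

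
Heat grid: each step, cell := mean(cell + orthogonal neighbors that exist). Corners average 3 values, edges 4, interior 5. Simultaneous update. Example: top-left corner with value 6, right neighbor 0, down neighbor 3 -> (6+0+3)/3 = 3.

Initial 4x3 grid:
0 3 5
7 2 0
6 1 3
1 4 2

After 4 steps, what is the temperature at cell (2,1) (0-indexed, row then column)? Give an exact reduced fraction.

Answer: 15779/5625

Derivation:
Step 1: cell (2,1) = 16/5
Step 2: cell (2,1) = 261/100
Step 3: cell (2,1) = 8777/3000
Step 4: cell (2,1) = 15779/5625
Full grid after step 4:
  199403/64800 135733/48000 172603/64800
  333223/108000 173101/60000 139549/54000
  340103/108000 15779/5625 15721/6000
  98579/32400 308873/108000 3077/1200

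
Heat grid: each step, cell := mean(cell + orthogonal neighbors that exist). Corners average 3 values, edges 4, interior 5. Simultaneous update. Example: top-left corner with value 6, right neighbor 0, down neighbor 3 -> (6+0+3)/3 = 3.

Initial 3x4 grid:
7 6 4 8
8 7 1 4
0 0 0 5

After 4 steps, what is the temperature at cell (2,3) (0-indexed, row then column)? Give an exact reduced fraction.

Answer: 35681/10800

Derivation:
Step 1: cell (2,3) = 3
Step 2: cell (2,3) = 3
Step 3: cell (2,3) = 2249/720
Step 4: cell (2,3) = 35681/10800
Full grid after step 4:
  18407/3600 352759/72000 986357/216000 142243/32400
  1936139/432000 751951/180000 701501/180000 1660849/432000
  122363/32400 743527/216000 77623/24000 35681/10800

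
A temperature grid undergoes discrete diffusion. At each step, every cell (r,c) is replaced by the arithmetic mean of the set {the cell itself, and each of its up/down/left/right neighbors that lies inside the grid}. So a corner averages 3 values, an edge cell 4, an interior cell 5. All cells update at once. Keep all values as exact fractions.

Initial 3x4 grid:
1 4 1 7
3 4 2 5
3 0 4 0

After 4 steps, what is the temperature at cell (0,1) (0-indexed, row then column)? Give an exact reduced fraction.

Answer: 307613/108000

Derivation:
Step 1: cell (0,1) = 5/2
Step 2: cell (0,1) = 169/60
Step 3: cell (0,1) = 10439/3600
Step 4: cell (0,1) = 307613/108000
Full grid after step 4:
  352241/129600 307613/108000 342643/108000 215333/64800
  2222689/864000 984761/360000 263809/90000 1373077/432000
  108397/43200 182617/72000 66379/24000 31393/10800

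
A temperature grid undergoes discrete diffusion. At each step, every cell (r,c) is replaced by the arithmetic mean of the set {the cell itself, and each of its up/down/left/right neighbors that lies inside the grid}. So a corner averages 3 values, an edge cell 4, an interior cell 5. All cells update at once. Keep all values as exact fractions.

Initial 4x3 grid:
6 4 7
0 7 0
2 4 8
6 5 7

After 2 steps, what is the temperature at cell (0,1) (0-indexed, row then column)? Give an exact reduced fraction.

Answer: 4

Derivation:
Step 1: cell (0,1) = 6
Step 2: cell (0,1) = 4
Full grid after step 2:
  157/36 4 91/18
  157/48 469/100 203/48
  977/240 429/100 1327/240
  77/18 217/40 203/36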